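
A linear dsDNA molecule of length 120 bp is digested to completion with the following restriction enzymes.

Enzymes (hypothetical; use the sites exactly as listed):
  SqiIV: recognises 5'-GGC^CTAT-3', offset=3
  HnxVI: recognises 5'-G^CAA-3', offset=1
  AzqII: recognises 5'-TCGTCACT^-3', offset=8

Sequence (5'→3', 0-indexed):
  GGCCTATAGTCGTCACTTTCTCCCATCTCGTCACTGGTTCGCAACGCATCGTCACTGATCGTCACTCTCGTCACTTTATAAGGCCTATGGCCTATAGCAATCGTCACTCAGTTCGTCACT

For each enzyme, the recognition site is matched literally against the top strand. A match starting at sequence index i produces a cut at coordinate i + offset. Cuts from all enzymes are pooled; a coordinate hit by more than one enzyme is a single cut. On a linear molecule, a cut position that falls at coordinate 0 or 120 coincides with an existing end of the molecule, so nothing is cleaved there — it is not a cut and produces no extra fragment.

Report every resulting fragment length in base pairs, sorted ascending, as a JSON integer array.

[3,6,6,7,9,9,10,11,12,14,15,18]

Per-enzyme occurrences:
  SqiIV GGCCTAT/3: at [0, 81, 88] ⇒ [3, 84, 91]
  HnxVI GCAA/1: at [40, 96] ⇒ [41, 97]
  AzqII TCGTCACT/8: at [9, 27, 48, 58, 67, 100, 112] ⇒ [17, 35, 56, 66, 75, 108] (position 120 is a terminus of the linear molecule — no cut)

All cut coordinates (distinct, sorted): [3, 17, 35, 41, 56, 66, 75, 84, 91, 97, 108]

Fragment lengths:
  [0,3): 3 bp
  [3,17): 14 bp
  [17,35): 18 bp
  [35,41): 6 bp
  [41,56): 15 bp
  [56,66): 10 bp
  [66,75): 9 bp
  [75,84): 9 bp
  [84,91): 7 bp
  [91,97): 6 bp
  [97,108): 11 bp
  [108,120): 12 bp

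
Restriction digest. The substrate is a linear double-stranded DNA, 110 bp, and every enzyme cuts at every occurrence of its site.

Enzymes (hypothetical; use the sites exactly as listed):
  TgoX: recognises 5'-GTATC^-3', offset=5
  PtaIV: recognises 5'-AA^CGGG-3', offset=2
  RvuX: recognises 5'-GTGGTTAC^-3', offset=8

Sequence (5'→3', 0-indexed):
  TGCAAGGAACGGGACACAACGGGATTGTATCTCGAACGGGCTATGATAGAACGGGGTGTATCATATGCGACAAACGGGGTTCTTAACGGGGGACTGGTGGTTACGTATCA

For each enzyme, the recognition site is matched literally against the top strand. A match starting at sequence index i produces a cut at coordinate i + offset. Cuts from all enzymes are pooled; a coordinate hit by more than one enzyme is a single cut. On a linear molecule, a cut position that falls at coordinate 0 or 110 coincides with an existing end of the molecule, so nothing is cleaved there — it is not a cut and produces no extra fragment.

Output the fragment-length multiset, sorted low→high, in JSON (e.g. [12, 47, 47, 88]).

Scan for sites:
  TgoX GTATC/5: at [26, 57, 104] ⇒ [31, 62, 109]
  PtaIV AACGGG/2: at [7, 17, 34, 49, 72, 84] ⇒ [9, 19, 36, 51, 74, 86]
  RvuX GTGGTTAC/8: at [96] ⇒ [104]

Pooled cuts: [9, 19, 31, 36, 51, 62, 74, 86, 104, 109]

Fragment lengths:
  [0,9): 9 bp
  [9,19): 10 bp
  [19,31): 12 bp
  [31,36): 5 bp
  [36,51): 15 bp
  [51,62): 11 bp
  [62,74): 12 bp
  [74,86): 12 bp
  [86,104): 18 bp
  [104,109): 5 bp
  [109,110): 1 bp

[1,5,5,9,10,11,12,12,12,15,18]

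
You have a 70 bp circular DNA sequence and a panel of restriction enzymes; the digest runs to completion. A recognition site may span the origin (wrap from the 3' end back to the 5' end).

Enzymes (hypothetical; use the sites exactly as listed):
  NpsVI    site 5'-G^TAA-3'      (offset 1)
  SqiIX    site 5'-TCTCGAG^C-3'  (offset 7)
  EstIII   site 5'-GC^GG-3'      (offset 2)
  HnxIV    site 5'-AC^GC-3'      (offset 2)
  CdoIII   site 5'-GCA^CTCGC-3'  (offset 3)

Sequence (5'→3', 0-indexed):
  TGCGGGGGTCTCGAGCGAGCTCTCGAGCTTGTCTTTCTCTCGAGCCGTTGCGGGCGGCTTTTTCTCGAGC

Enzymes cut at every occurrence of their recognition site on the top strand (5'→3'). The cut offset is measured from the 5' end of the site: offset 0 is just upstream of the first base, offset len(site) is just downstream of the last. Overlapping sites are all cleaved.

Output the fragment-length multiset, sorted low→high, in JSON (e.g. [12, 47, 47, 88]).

Scan for sites:
  NpsVI (GTAA, off=1): no sites
  SqiIX TCTCGAGC/7: at [8, 20, 37, 62] ⇒ [15, 27, 44, 69]
  EstIII GCGG/2: at [1, 49, 53] ⇒ [3, 51, 55]
  HnxIV (ACGC, off=2): no sites
  CdoIII (GCACTCGC, off=3): no sites

Pooled cuts: [3, 15, 27, 44, 51, 55, 69]

Fragment lengths:
  3→15: 12 bp
  15→27: 12 bp
  27→44: 17 bp
  44→51: 7 bp
  51→55: 4 bp
  55→69: 14 bp
  69→3 (wrap): 70-69+3 = 4 bp

[4,4,7,12,12,14,17]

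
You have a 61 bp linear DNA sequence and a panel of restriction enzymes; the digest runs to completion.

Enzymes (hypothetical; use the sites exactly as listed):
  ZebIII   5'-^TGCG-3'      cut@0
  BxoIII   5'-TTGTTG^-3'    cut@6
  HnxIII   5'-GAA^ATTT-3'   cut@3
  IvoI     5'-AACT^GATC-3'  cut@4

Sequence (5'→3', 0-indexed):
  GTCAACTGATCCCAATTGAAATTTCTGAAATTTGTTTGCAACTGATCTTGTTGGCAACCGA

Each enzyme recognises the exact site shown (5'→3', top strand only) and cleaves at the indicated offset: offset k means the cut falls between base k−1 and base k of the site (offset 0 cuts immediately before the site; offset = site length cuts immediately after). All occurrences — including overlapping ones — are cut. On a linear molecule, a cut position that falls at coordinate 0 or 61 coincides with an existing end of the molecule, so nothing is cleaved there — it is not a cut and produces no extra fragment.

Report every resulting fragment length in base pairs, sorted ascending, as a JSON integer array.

[7,8,9,10,13,14]

Site scan:
  ZebIII (TGCG, off=0): no sites
  BxoIII TTGTTG/6: at [47] ⇒ [53]
  HnxIII GAAATTT/3: at [17, 26] ⇒ [20, 29]
  IvoI AACTGATC/4: at [3, 39] ⇒ [7, 43]

All cut coordinates (distinct, sorted): [7, 20, 29, 43, 53]

Fragment lengths:
  [0,7): 7 bp
  [7,20): 13 bp
  [20,29): 9 bp
  [29,43): 14 bp
  [43,53): 10 bp
  [53,61): 8 bp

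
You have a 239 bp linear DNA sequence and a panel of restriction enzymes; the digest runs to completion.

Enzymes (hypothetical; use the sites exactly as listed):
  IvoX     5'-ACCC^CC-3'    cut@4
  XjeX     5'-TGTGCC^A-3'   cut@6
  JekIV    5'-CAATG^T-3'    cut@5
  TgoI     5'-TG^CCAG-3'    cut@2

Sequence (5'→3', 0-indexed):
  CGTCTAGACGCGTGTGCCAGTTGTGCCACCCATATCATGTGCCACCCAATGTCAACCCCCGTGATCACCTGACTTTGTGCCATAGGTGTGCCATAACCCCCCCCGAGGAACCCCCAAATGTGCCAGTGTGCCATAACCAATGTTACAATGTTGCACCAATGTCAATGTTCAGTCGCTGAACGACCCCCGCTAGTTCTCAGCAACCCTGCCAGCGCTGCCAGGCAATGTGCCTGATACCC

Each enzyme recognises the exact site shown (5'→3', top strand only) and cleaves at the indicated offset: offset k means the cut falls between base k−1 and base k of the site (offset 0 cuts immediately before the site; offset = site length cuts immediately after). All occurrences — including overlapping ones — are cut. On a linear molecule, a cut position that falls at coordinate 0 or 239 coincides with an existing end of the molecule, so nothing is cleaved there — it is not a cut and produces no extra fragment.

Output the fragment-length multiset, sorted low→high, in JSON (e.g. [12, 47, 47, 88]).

[2,2,6,7,7,8,8,8,9,9,9,10,10,11,11,12,14,16,16,19,22,23]

Site scan:
  IvoX (ACCCCC, off=4): starts [54, 95, 109, 182] → cuts [58, 99, 113, 186]
  XjeX (TGTGCCA, off=6): starts [12, 21, 37, 75, 86, 118, 126] → cuts [18, 27, 43, 81, 92, 124, 132]
  JekIV (CAATGT, off=5): starts [46, 137, 145, 156, 162, 222] → cuts [51, 142, 150, 161, 167, 227]
  TgoI (TGCCAG, off=2): starts [14, 120, 206, 215] → cuts [16, 122, 208, 217]

Pooled cuts: [16, 18, 27, 43, 51, 58, 81, 92, 99, 113, 122, 124, 132, 142, 150, 161, 167, 186, 208, 217, 227]

Fragment lengths:
  [0,16): 16 bp
  [16,18): 2 bp
  [18,27): 9 bp
  [27,43): 16 bp
  [43,51): 8 bp
  [51,58): 7 bp
  [58,81): 23 bp
  [81,92): 11 bp
  [92,99): 7 bp
  [99,113): 14 bp
  [113,122): 9 bp
  [122,124): 2 bp
  [124,132): 8 bp
  [132,142): 10 bp
  [142,150): 8 bp
  [150,161): 11 bp
  [161,167): 6 bp
  [167,186): 19 bp
  [186,208): 22 bp
  [208,217): 9 bp
  [217,227): 10 bp
  [227,239): 12 bp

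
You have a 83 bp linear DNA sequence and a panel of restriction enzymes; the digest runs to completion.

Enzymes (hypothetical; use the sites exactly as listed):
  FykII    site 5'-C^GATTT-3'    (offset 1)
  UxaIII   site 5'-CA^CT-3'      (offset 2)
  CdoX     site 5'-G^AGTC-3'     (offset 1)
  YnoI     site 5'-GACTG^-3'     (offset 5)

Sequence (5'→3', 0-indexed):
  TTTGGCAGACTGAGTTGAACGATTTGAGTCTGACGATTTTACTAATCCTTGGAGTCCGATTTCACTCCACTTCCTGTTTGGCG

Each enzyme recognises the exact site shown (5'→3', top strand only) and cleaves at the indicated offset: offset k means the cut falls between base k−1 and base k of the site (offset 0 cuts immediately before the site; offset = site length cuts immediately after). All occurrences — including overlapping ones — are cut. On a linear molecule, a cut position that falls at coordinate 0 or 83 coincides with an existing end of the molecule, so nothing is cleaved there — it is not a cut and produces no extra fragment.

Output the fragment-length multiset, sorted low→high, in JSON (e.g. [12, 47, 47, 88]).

Scan for sites:
  FykII (CGATTT, off=1): starts [19, 33, 56] → cuts [20, 34, 57]
  UxaIII (CACT, off=2): starts [62, 67] → cuts [64, 69]
  CdoX (GAGTC, off=1): starts [25, 51] → cuts [26, 52]
  YnoI (GACTG, off=5): starts [7] → cuts [12]

All cut coordinates (distinct, sorted): [12, 20, 26, 34, 52, 57, 64, 69]

Fragments:
  [0,12): 12 bp
  [12,20): 8 bp
  [20,26): 6 bp
  [26,34): 8 bp
  [34,52): 18 bp
  [52,57): 5 bp
  [57,64): 7 bp
  [64,69): 5 bp
  [69,83): 14 bp

[5,5,6,7,8,8,12,14,18]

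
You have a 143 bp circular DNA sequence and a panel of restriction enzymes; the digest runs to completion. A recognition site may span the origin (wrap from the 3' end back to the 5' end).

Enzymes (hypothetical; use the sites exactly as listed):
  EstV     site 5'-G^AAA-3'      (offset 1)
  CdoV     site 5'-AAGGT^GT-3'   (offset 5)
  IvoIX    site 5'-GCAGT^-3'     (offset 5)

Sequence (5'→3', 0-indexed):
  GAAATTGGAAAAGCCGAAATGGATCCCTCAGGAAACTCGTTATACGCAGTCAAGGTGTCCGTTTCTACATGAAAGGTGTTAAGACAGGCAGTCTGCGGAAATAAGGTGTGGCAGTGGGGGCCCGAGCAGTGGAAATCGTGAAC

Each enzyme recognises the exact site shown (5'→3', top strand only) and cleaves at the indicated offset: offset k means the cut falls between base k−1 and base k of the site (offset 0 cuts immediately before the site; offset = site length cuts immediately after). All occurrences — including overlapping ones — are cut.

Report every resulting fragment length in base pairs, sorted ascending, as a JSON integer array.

Site scan:
  EstV GAAA/1: at [0, 7, 15, 31, 70, 97, 131] ⇒ [1, 8, 16, 32, 71, 98, 132]
  CdoV AAGGTGT/5: at [51, 72, 102] ⇒ [56, 77, 107]
  IvoIX GCAGT/5: at [45, 87, 110, 125] ⇒ [50, 92, 115, 130]

Pooled cuts: [1, 8, 16, 32, 50, 56, 71, 77, 92, 98, 107, 115, 130, 132]

Fragment lengths:
  1→8: 7 bp
  8→16: 8 bp
  16→32: 16 bp
  32→50: 18 bp
  50→56: 6 bp
  56→71: 15 bp
  71→77: 6 bp
  77→92: 15 bp
  92→98: 6 bp
  98→107: 9 bp
  107→115: 8 bp
  115→130: 15 bp
  130→132: 2 bp
  132→1 (wrap): 143-132+1 = 12 bp

[2,6,6,6,7,8,8,9,12,15,15,15,16,18]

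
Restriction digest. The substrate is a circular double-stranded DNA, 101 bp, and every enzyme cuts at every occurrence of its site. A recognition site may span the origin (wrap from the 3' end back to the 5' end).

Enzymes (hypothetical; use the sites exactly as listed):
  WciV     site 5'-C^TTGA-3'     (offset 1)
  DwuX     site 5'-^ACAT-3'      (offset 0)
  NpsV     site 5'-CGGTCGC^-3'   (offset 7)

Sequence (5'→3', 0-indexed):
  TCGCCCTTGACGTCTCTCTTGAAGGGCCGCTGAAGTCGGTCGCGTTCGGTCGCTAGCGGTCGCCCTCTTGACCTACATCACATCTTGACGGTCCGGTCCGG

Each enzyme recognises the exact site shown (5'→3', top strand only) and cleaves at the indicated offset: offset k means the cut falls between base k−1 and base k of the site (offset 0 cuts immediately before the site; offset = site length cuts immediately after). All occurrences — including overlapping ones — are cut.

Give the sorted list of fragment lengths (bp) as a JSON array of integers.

[2,4,5,5,7,10,10,12,21,25]

Site scan:
  WciV CTTGA/1: at [5, 17, 66, 83] ⇒ [6, 18, 67, 84]
  DwuX ACAT/0: at [74, 79] ⇒ [74, 79]
  NpsV CGGTCGC/7: at [36, 46, 56, 98] ⇒ [4, 43, 53, 63]

Pooled cuts: [4, 6, 18, 43, 53, 63, 67, 74, 79, 84]

Fragments:
  4→6: 2 bp
  6→18: 12 bp
  18→43: 25 bp
  43→53: 10 bp
  53→63: 10 bp
  63→67: 4 bp
  67→74: 7 bp
  74→79: 5 bp
  79→84: 5 bp
  84→4 (wrap): 101-84+4 = 21 bp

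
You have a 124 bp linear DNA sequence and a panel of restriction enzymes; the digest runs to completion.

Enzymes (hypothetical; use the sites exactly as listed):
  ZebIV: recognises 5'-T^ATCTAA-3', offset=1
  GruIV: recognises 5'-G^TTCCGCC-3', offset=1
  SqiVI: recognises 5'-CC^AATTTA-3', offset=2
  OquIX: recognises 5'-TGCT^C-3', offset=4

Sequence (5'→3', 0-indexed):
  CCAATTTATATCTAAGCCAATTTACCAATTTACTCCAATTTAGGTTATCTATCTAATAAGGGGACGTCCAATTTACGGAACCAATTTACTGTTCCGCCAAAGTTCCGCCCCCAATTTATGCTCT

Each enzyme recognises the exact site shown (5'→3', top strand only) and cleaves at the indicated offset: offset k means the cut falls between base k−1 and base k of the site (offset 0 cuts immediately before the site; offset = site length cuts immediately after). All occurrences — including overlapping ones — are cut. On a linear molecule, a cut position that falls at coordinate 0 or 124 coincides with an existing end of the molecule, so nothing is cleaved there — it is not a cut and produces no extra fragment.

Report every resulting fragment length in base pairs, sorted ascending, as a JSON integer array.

[2,2,7,8,9,9,10,10,10,11,13,14,19]

Scan for sites:
  ZebIV TATCTAA/1: at [8, 49] ⇒ [9, 50]
  GruIV GTTCCGCC/1: at [90, 101] ⇒ [91, 102]
  SqiVI CCAATTTA/2: at [0, 16, 24, 34, 67, 80, 110] ⇒ [2, 18, 26, 36, 69, 82, 112]
  OquIX TGCTC/4: at [118] ⇒ [122]

Pooled cuts: [2, 9, 18, 26, 36, 50, 69, 82, 91, 102, 112, 122]

Fragment lengths:
  [0,2): 2 bp
  [2,9): 7 bp
  [9,18): 9 bp
  [18,26): 8 bp
  [26,36): 10 bp
  [36,50): 14 bp
  [50,69): 19 bp
  [69,82): 13 bp
  [82,91): 9 bp
  [91,102): 11 bp
  [102,112): 10 bp
  [112,122): 10 bp
  [122,124): 2 bp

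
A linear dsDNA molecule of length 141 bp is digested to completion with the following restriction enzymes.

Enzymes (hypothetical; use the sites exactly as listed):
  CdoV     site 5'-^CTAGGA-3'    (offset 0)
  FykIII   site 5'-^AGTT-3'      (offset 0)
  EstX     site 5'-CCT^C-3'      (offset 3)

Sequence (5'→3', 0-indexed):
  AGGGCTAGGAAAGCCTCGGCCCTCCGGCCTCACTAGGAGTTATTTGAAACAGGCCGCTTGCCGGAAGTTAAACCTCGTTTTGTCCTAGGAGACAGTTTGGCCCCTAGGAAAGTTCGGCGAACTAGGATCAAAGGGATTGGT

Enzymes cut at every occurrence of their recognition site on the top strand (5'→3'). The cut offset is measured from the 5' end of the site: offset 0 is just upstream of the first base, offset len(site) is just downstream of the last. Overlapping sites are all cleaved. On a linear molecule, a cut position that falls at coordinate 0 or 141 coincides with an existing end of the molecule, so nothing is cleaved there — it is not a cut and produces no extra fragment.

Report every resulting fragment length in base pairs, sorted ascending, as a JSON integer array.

[2,4,5,7,7,7,9,9,10,10,11,12,20,28]

Scan for sites:
  CdoV (CTAGGA, off=0): starts [4, 32, 84, 103, 121] → cuts [4, 32, 84, 103, 121]
  FykIII (AGTT, off=0): starts [37, 65, 93, 110] → cuts [37, 65, 93, 110]
  EstX (CCTC, off=3): starts [13, 20, 27, 72] → cuts [16, 23, 30, 75]

Pooled cuts: [4, 16, 23, 30, 32, 37, 65, 75, 84, 93, 103, 110, 121]

Fragments:
  [0,4): 4 bp
  [4,16): 12 bp
  [16,23): 7 bp
  [23,30): 7 bp
  [30,32): 2 bp
  [32,37): 5 bp
  [37,65): 28 bp
  [65,75): 10 bp
  [75,84): 9 bp
  [84,93): 9 bp
  [93,103): 10 bp
  [103,110): 7 bp
  [110,121): 11 bp
  [121,141): 20 bp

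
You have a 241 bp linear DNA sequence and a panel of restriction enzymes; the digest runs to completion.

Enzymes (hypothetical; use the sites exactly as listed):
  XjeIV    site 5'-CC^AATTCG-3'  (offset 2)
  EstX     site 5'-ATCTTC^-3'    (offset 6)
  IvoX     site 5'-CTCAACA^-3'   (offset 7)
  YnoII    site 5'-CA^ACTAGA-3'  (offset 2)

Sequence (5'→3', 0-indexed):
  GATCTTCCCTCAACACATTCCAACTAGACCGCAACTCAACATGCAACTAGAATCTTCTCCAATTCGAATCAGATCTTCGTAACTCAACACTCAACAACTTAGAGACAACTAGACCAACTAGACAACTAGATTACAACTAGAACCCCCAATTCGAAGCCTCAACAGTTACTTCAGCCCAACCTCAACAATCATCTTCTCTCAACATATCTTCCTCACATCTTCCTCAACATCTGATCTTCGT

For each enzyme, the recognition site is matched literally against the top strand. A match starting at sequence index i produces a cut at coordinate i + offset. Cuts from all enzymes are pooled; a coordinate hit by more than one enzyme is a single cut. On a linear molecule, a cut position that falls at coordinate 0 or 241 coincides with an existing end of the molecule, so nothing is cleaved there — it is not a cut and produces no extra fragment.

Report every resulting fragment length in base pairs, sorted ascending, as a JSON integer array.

[2,3,4,7,7,7,7,7,8,8,8,9,9,10,11,11,11,11,12,12,17,18,19,23]

Scan for sites:
  XjeIV CCAATTCG/2: at [58, 145] ⇒ [60, 147]
  EstX ATCTTC/6: at [1, 51, 72, 190, 205, 216, 233] ⇒ [7, 57, 78, 196, 211, 222, 239]
  IvoX CTCAACA/7: at [8, 34, 82, 89, 157, 180, 197, 222] ⇒ [15, 41, 89, 96, 164, 187, 204, 229]
  YnoII CAACTAGA/2: at [20, 43, 105, 114, 122, 133] ⇒ [22, 45, 107, 116, 124, 135]

Pooled cuts: [7, 15, 22, 41, 45, 57, 60, 78, 89, 96, 107, 116, 124, 135, 147, 164, 187, 196, 204, 211, 222, 229, 239]

Fragments:
  [0,7): 7 bp
  [7,15): 8 bp
  [15,22): 7 bp
  [22,41): 19 bp
  [41,45): 4 bp
  [45,57): 12 bp
  [57,60): 3 bp
  [60,78): 18 bp
  [78,89): 11 bp
  [89,96): 7 bp
  [96,107): 11 bp
  [107,116): 9 bp
  [116,124): 8 bp
  [124,135): 11 bp
  [135,147): 12 bp
  [147,164): 17 bp
  [164,187): 23 bp
  [187,196): 9 bp
  [196,204): 8 bp
  [204,211): 7 bp
  [211,222): 11 bp
  [222,229): 7 bp
  [229,239): 10 bp
  [239,241): 2 bp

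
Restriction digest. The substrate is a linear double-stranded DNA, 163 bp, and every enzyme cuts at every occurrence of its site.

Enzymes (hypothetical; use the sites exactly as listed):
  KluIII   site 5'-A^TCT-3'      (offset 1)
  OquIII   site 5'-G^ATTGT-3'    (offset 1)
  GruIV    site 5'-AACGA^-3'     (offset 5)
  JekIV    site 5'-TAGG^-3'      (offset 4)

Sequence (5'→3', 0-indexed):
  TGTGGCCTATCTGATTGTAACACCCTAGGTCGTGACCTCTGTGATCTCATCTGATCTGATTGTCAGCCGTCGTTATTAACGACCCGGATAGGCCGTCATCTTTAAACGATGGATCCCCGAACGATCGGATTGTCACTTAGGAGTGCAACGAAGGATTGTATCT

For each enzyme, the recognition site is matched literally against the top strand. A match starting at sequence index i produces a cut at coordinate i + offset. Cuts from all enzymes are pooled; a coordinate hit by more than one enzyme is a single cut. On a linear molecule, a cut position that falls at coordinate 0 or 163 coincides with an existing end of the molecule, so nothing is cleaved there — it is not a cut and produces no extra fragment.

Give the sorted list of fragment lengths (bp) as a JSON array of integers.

[3,3,4,4,4,5,5,6,6,9,10,10,11,13,15,15,16,24]

Scan for sites:
  KluIII (ATCT, off=1): starts [8, 43, 48, 53, 97, 159] → cuts [9, 44, 49, 54, 98, 160]
  OquIII (GATTGT, off=1): starts [12, 57, 127, 153] → cuts [13, 58, 128, 154]
  GruIV (AACGA, off=5): starts [77, 104, 119, 146] → cuts [82, 109, 124, 151]
  JekIV (TAGG, off=4): starts [25, 88, 137] → cuts [29, 92, 141]

All cut coordinates (distinct, sorted): [9, 13, 29, 44, 49, 54, 58, 82, 92, 98, 109, 124, 128, 141, 151, 154, 160]

Fragment lengths:
  [0,9): 9 bp
  [9,13): 4 bp
  [13,29): 16 bp
  [29,44): 15 bp
  [44,49): 5 bp
  [49,54): 5 bp
  [54,58): 4 bp
  [58,82): 24 bp
  [82,92): 10 bp
  [92,98): 6 bp
  [98,109): 11 bp
  [109,124): 15 bp
  [124,128): 4 bp
  [128,141): 13 bp
  [141,151): 10 bp
  [151,154): 3 bp
  [154,160): 6 bp
  [160,163): 3 bp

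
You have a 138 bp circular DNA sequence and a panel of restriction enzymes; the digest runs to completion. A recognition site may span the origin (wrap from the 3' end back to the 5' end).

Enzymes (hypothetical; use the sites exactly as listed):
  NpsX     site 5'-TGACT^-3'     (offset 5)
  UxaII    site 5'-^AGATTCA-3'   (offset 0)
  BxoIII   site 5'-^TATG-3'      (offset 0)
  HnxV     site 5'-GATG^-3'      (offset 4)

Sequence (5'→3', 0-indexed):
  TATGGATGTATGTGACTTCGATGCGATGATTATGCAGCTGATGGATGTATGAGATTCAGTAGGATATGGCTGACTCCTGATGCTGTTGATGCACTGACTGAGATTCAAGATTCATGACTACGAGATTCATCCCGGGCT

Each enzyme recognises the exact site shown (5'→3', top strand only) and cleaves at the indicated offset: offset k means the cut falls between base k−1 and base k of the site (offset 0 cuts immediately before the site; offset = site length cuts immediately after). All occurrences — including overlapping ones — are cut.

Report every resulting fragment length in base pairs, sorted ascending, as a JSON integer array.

[1,2,3,4,4,5,6,7,7,8,8,9,9,11,12,13,13,16]

Per-enzyme occurrences:
  NpsX TGACT/5: at [12, 70, 94, 114] ⇒ [17, 75, 99, 119]
  UxaII AGATTCA/0: at [51, 100, 107, 122] ⇒ [51, 100, 107, 122]
  BxoIII TATG/0: at [0, 8, 30, 47, 64] ⇒ [0, 8, 30, 47, 64]
  HnxV GATG/4: at [4, 19, 24, 39, 43, 78, 87] ⇒ [8, 23, 28, 43, 47, 82, 91]

Pooled cuts: [0, 8, 17, 23, 28, 30, 43, 47, 51, 64, 75, 82, 91, 99, 100, 107, 119, 122]

Fragment lengths:
  0→8: 8 bp
  8→17: 9 bp
  17→23: 6 bp
  23→28: 5 bp
  28→30: 2 bp
  30→43: 13 bp
  43→47: 4 bp
  47→51: 4 bp
  51→64: 13 bp
  64→75: 11 bp
  75→82: 7 bp
  82→91: 9 bp
  91→99: 8 bp
  99→100: 1 bp
  100→107: 7 bp
  107→119: 12 bp
  119→122: 3 bp
  122→0 (wrap): 138-122+0 = 16 bp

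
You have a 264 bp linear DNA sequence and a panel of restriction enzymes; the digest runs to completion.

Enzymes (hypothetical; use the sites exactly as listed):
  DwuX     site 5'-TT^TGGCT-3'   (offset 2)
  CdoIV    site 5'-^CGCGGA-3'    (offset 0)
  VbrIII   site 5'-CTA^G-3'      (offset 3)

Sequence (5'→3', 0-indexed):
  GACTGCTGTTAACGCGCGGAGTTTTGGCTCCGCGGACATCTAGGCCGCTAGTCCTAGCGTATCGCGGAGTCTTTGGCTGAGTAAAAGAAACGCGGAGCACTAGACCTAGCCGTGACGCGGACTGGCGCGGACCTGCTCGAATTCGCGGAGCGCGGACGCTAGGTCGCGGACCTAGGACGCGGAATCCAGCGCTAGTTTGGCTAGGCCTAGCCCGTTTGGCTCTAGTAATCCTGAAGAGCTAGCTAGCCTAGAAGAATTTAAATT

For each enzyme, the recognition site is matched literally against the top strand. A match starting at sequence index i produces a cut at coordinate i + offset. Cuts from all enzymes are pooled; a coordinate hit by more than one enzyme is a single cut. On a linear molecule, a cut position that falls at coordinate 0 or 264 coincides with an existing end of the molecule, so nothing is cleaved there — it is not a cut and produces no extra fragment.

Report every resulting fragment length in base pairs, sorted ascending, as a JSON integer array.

Scan for sites:
  DwuX (TTTGGCT, off=2): starts [22, 71, 195, 214] → cuts [24, 73, 197, 216]
  CdoIV (CGCGGA, off=0): starts [14, 30, 62, 90, 115, 125, 143, 150, 164, 177] → cuts [14, 30, 62, 90, 115, 125, 143, 150, 164, 177]
  VbrIII (CTAG, off=3): starts [39, 47, 53, 99, 105, 158, 171, 191, 200, 206, 221, 238, 242, 247] → cuts [42, 50, 56, 102, 108, 161, 174, 194, 203, 209, 224, 241, 245, 250]

Pooled cuts: [14, 24, 30, 42, 50, 56, 62, 73, 90, 102, 108, 115, 125, 143, 150, 161, 164, 174, 177, 194, 197, 203, 209, 216, 224, 241, 245, 250]

Fragment lengths:
  [0,14): 14 bp
  [14,24): 10 bp
  [24,30): 6 bp
  [30,42): 12 bp
  [42,50): 8 bp
  [50,56): 6 bp
  [56,62): 6 bp
  [62,73): 11 bp
  [73,90): 17 bp
  [90,102): 12 bp
  [102,108): 6 bp
  [108,115): 7 bp
  [115,125): 10 bp
  [125,143): 18 bp
  [143,150): 7 bp
  [150,161): 11 bp
  [161,164): 3 bp
  [164,174): 10 bp
  [174,177): 3 bp
  [177,194): 17 bp
  [194,197): 3 bp
  [197,203): 6 bp
  [203,209): 6 bp
  [209,216): 7 bp
  [216,224): 8 bp
  [224,241): 17 bp
  [241,245): 4 bp
  [245,250): 5 bp
  [250,264): 14 bp

[3,3,3,4,5,6,6,6,6,6,6,7,7,7,8,8,10,10,10,11,11,12,12,14,14,17,17,17,18]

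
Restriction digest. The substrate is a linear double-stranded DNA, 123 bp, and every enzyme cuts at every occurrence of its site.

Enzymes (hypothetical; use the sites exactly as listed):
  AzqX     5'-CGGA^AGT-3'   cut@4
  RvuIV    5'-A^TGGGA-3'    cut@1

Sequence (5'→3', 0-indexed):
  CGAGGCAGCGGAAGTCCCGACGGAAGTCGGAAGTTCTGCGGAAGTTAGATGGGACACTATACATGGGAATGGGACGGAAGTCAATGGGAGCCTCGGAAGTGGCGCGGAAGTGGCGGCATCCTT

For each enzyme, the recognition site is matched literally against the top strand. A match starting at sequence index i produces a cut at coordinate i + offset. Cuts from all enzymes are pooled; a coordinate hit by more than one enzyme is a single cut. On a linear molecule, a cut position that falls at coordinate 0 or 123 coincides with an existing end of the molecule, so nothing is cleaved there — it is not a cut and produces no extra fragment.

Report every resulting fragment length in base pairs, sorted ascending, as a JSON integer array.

[6,6,7,7,9,11,11,12,12,13,14,15]

Per-enzyme occurrences:
  AzqX (CGGAAGT, off=4): starts [8, 20, 27, 38, 74, 93, 104] → cuts [12, 24, 31, 42, 78, 97, 108]
  RvuIV (ATGGGA, off=1): starts [48, 62, 68, 83] → cuts [49, 63, 69, 84]

Pooled cuts: [12, 24, 31, 42, 49, 63, 69, 78, 84, 97, 108]

Fragments:
  [0,12): 12 bp
  [12,24): 12 bp
  [24,31): 7 bp
  [31,42): 11 bp
  [42,49): 7 bp
  [49,63): 14 bp
  [63,69): 6 bp
  [69,78): 9 bp
  [78,84): 6 bp
  [84,97): 13 bp
  [97,108): 11 bp
  [108,123): 15 bp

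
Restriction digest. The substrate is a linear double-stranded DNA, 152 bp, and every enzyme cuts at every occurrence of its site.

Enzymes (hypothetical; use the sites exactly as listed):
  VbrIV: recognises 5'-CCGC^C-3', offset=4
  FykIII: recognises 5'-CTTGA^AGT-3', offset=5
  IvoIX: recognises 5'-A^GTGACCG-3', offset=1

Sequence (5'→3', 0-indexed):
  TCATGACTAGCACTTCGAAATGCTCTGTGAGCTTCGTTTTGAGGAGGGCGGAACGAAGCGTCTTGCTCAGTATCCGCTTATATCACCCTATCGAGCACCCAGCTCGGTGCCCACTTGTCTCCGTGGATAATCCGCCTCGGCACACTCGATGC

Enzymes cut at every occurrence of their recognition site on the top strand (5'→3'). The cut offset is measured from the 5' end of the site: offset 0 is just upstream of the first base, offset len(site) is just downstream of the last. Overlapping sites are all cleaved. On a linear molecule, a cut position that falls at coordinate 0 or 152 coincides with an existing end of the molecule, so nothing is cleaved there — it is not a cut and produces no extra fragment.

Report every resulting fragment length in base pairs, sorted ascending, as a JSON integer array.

[17,135]

Scan for sites:
  VbrIV (CCGCC, off=4): starts [131] → cuts [135]
  FykIII (CTTGAAGT, off=5): no sites
  IvoIX (AGTGACCG, off=1): no sites

Pooled cuts: [135]

Fragment lengths:
  [0,135): 135 bp
  [135,152): 17 bp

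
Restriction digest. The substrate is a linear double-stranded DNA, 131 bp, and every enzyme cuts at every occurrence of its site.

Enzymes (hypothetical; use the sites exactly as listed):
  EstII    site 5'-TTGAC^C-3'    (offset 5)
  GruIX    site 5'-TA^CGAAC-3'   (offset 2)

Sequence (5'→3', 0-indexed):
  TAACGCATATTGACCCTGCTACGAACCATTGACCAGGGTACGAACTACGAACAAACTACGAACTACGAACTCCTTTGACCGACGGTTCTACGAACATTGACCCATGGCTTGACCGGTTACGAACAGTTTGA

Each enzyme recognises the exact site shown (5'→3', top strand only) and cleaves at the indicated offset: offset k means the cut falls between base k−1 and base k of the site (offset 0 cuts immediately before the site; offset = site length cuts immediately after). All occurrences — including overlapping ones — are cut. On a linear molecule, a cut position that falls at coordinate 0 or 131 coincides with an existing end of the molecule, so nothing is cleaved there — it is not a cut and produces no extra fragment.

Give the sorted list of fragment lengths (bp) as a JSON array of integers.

[6,7,7,7,7,11,11,11,12,12,12,14,14]

Scan for sites:
  EstII (TTGACC, off=5): starts [9, 28, 74, 96, 108] → cuts [14, 33, 79, 101, 113]
  GruIX (TACGAAC, off=2): starts [19, 38, 45, 56, 63, 88, 117] → cuts [21, 40, 47, 58, 65, 90, 119]

All cut coordinates (distinct, sorted): [14, 21, 33, 40, 47, 58, 65, 79, 90, 101, 113, 119]

Fragments:
  [0,14): 14 bp
  [14,21): 7 bp
  [21,33): 12 bp
  [33,40): 7 bp
  [40,47): 7 bp
  [47,58): 11 bp
  [58,65): 7 bp
  [65,79): 14 bp
  [79,90): 11 bp
  [90,101): 11 bp
  [101,113): 12 bp
  [113,119): 6 bp
  [119,131): 12 bp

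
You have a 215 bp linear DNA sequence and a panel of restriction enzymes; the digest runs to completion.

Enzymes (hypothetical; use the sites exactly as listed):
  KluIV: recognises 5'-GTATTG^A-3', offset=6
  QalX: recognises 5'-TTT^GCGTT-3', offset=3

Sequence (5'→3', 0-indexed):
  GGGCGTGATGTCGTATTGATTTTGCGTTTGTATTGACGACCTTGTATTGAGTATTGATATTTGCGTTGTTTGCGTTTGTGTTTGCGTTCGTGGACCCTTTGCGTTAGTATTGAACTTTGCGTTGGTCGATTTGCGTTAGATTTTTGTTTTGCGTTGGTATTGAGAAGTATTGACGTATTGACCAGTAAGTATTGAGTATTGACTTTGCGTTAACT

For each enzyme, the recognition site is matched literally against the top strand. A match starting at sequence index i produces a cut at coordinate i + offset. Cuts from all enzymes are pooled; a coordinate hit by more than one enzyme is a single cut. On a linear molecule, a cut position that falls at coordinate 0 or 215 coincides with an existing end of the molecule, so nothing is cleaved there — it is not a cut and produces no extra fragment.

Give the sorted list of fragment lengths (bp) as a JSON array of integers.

Per-enzyme occurrences:
  KluIV (GTATTGA, off=6): starts [12, 29, 43, 50, 106, 156, 166, 174, 188, 195] → cuts [18, 35, 49, 56, 112, 162, 172, 180, 194, 201]
  QalX (TTTGCGTT, off=3): starts [20, 59, 68, 80, 97, 115, 129, 147, 203] → cuts [23, 62, 71, 83, 100, 118, 132, 150, 206]

Pooled cuts: [18, 23, 35, 49, 56, 62, 71, 83, 100, 112, 118, 132, 150, 162, 172, 180, 194, 201, 206]

Fragment lengths:
  [0,18): 18 bp
  [18,23): 5 bp
  [23,35): 12 bp
  [35,49): 14 bp
  [49,56): 7 bp
  [56,62): 6 bp
  [62,71): 9 bp
  [71,83): 12 bp
  [83,100): 17 bp
  [100,112): 12 bp
  [112,118): 6 bp
  [118,132): 14 bp
  [132,150): 18 bp
  [150,162): 12 bp
  [162,172): 10 bp
  [172,180): 8 bp
  [180,194): 14 bp
  [194,201): 7 bp
  [201,206): 5 bp
  [206,215): 9 bp

[5,5,6,6,7,7,8,9,9,10,12,12,12,12,14,14,14,17,18,18]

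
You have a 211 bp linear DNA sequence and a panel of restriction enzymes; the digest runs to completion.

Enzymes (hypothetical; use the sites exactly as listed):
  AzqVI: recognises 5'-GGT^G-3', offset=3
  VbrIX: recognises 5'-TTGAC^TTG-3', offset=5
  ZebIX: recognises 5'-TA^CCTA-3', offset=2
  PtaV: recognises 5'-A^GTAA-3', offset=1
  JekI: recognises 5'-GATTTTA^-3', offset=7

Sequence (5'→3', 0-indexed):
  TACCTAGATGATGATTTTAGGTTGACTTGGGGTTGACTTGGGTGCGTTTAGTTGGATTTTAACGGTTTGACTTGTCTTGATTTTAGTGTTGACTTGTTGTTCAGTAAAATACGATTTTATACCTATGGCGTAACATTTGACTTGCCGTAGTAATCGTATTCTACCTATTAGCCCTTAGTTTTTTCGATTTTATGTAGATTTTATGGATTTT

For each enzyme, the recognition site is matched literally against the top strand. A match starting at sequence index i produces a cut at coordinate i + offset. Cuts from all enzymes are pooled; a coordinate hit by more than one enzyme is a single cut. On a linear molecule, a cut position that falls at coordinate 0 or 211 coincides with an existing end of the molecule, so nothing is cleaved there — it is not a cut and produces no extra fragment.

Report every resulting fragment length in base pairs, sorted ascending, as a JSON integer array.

Scan for sites:
  AzqVI (GGTG, off=3): starts [40] → cuts [43]
  VbrIX (TTGACTTG, off=5): starts [21, 32, 66, 88, 136] → cuts [26, 37, 71, 93, 141]
  ZebIX (TACCTA, off=2): starts [0, 119, 161] → cuts [2, 121, 163]
  PtaV (AGTAA, off=1): starts [102, 148] → cuts [103, 149]
  JekI (GATTTTA, off=7): starts [12, 54, 78, 112, 185, 196] → cuts [19, 61, 85, 119, 192, 203]

Pooled cuts: [2, 19, 26, 37, 43, 61, 71, 85, 93, 103, 119, 121, 141, 149, 163, 192, 203]

Fragment lengths:
  [0,2): 2 bp
  [2,19): 17 bp
  [19,26): 7 bp
  [26,37): 11 bp
  [37,43): 6 bp
  [43,61): 18 bp
  [61,71): 10 bp
  [71,85): 14 bp
  [85,93): 8 bp
  [93,103): 10 bp
  [103,119): 16 bp
  [119,121): 2 bp
  [121,141): 20 bp
  [141,149): 8 bp
  [149,163): 14 bp
  [163,192): 29 bp
  [192,203): 11 bp
  [203,211): 8 bp

[2,2,6,7,8,8,8,10,10,11,11,14,14,16,17,18,20,29]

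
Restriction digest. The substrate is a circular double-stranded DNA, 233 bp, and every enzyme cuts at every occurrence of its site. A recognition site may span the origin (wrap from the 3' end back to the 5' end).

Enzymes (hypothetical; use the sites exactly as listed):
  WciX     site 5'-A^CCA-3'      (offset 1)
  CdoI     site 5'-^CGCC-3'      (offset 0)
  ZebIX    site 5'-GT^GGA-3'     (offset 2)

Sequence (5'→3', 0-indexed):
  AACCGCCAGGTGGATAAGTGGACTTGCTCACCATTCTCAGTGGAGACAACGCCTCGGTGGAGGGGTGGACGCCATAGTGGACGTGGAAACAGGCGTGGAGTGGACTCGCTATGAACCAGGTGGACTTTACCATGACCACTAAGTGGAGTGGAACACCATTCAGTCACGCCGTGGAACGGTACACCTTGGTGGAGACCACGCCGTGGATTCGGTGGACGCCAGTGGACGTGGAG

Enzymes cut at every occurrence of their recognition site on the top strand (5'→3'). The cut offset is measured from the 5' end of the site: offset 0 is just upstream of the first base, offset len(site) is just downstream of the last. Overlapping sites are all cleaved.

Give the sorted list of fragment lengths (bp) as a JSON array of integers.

[3,3,3,5,5,5,6,6,6,6,6,6,6,7,7,8,8,8,8,8,9,9,9,9,11,11,11,12,14,18]

Site scan:
  WciX ACCA/1: at [29, 114, 128, 134, 154, 194] ⇒ [30, 115, 129, 135, 155, 195]
  CdoI CGCC/0: at [3, 49, 69, 166, 198, 216] ⇒ [3, 49, 69, 166, 198, 216]
  ZebIX GTGGA/2: at [9, 17, 39, 56, 64, 76, 82, 94, 99, 119, 142, 147, 170, 188, 202, 211, 221, 227] ⇒ [11, 19, 41, 58, 66, 78, 84, 96, 101, 121, 144, 149, 172, 190, 204, 213, 223, 229]

All cut coordinates (distinct, sorted): [3, 11, 19, 30, 41, 49, 58, 66, 69, 78, 84, 96, 101, 115, 121, 129, 135, 144, 149, 155, 166, 172, 190, 195, 198, 204, 213, 216, 223, 229]

Fragment lengths:
  3→11: 8 bp
  11→19: 8 bp
  19→30: 11 bp
  30→41: 11 bp
  41→49: 8 bp
  49→58: 9 bp
  58→66: 8 bp
  66→69: 3 bp
  69→78: 9 bp
  78→84: 6 bp
  84→96: 12 bp
  96→101: 5 bp
  101→115: 14 bp
  115→121: 6 bp
  121→129: 8 bp
  129→135: 6 bp
  135→144: 9 bp
  144→149: 5 bp
  149→155: 6 bp
  155→166: 11 bp
  166→172: 6 bp
  172→190: 18 bp
  190→195: 5 bp
  195→198: 3 bp
  198→204: 6 bp
  204→213: 9 bp
  213→216: 3 bp
  216→223: 7 bp
  223→229: 6 bp
  229→3 (wrap): 233-229+3 = 7 bp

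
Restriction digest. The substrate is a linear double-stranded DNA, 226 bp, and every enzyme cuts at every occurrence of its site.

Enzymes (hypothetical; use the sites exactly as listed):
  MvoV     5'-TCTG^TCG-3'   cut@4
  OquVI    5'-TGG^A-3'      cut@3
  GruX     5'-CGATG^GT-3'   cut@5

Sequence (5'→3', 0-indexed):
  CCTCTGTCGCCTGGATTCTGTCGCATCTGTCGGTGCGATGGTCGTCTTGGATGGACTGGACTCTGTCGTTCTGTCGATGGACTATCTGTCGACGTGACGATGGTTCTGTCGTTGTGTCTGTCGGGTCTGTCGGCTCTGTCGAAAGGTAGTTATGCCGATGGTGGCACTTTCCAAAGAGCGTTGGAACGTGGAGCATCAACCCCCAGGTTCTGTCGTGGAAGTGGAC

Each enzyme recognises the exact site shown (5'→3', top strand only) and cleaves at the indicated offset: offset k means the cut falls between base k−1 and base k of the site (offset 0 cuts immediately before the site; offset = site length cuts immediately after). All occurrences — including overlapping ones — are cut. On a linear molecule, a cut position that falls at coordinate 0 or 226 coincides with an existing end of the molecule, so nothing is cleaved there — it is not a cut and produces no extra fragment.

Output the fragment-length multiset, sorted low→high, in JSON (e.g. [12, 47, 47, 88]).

[2,4,5,6,6,6,6,6,6,7,7,8,8,8,9,9,9,10,11,12,14,21,22,24]

Per-enzyme occurrences:
  MvoV TCTGTCG/4: at [2, 16, 25, 61, 69, 84, 104, 116, 125, 134, 208] ⇒ [6, 20, 29, 65, 73, 88, 108, 120, 129, 138, 212]
  OquVI TGGA/3: at [11, 47, 51, 56, 77, 181, 188, 215, 221] ⇒ [14, 50, 54, 59, 80, 184, 191, 218, 224]
  GruX CGATGGT/5: at [35, 97, 155] ⇒ [40, 102, 160]

All cut coordinates (distinct, sorted): [6, 14, 20, 29, 40, 50, 54, 59, 65, 73, 80, 88, 102, 108, 120, 129, 138, 160, 184, 191, 212, 218, 224]

Fragment lengths:
  [0,6): 6 bp
  [6,14): 8 bp
  [14,20): 6 bp
  [20,29): 9 bp
  [29,40): 11 bp
  [40,50): 10 bp
  [50,54): 4 bp
  [54,59): 5 bp
  [59,65): 6 bp
  [65,73): 8 bp
  [73,80): 7 bp
  [80,88): 8 bp
  [88,102): 14 bp
  [102,108): 6 bp
  [108,120): 12 bp
  [120,129): 9 bp
  [129,138): 9 bp
  [138,160): 22 bp
  [160,184): 24 bp
  [184,191): 7 bp
  [191,212): 21 bp
  [212,218): 6 bp
  [218,224): 6 bp
  [224,226): 2 bp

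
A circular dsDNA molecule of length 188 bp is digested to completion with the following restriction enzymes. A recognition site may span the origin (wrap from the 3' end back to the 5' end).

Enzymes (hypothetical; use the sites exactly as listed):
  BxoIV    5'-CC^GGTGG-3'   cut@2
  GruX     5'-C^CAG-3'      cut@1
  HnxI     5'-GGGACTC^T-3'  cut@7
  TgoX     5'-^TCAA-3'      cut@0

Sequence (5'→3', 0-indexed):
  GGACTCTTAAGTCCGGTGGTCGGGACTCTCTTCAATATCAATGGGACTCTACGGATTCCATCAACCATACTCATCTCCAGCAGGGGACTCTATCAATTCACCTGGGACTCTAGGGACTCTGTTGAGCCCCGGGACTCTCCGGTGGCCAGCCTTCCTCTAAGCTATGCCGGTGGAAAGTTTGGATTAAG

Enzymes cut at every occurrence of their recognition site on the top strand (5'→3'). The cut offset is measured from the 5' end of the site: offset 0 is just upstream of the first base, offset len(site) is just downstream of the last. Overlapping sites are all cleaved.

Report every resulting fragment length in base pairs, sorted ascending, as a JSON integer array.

[2,3,3,6,6,8,9,11,12,13,14,17,18,18,22,26]

Per-enzyme occurrences:
  BxoIV (CCGGTGG, off=2): starts [12, 138, 166] → cuts [14, 140, 168]
  GruX (CCAG, off=1): starts [76, 145] → cuts [77, 146]
  HnxI (GGGACTCT, off=7): starts [21, 42, 83, 103, 112, 130, 187] → cuts [6, 28, 49, 90, 110, 119, 137]
  TgoX (TCAA, off=0): starts [31, 37, 60, 92] → cuts [31, 37, 60, 92]

All cut coordinates (distinct, sorted): [6, 14, 28, 31, 37, 49, 60, 77, 90, 92, 110, 119, 137, 140, 146, 168]

Fragment lengths:
  6→14: 8 bp
  14→28: 14 bp
  28→31: 3 bp
  31→37: 6 bp
  37→49: 12 bp
  49→60: 11 bp
  60→77: 17 bp
  77→90: 13 bp
  90→92: 2 bp
  92→110: 18 bp
  110→119: 9 bp
  119→137: 18 bp
  137→140: 3 bp
  140→146: 6 bp
  146→168: 22 bp
  168→6 (wrap): 188-168+6 = 26 bp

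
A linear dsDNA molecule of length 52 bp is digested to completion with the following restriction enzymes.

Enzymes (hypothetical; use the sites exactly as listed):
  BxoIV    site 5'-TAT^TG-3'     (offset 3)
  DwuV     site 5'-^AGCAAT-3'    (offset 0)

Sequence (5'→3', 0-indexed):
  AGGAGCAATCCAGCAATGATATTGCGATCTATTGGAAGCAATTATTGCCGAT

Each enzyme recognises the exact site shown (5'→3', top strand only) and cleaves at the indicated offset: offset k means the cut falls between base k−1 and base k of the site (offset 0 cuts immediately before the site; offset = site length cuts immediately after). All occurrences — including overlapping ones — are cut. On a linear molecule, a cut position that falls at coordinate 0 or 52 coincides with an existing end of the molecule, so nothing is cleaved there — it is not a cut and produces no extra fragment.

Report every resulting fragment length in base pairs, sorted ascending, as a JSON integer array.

[3,4,7,8,9,10,11]

Site scan:
  BxoIV TATTG/3: at [19, 29, 42] ⇒ [22, 32, 45]
  DwuV AGCAAT/0: at [3, 11, 36] ⇒ [3, 11, 36]

Pooled cuts: [3, 11, 22, 32, 36, 45]

Fragments:
  [0,3): 3 bp
  [3,11): 8 bp
  [11,22): 11 bp
  [22,32): 10 bp
  [32,36): 4 bp
  [36,45): 9 bp
  [45,52): 7 bp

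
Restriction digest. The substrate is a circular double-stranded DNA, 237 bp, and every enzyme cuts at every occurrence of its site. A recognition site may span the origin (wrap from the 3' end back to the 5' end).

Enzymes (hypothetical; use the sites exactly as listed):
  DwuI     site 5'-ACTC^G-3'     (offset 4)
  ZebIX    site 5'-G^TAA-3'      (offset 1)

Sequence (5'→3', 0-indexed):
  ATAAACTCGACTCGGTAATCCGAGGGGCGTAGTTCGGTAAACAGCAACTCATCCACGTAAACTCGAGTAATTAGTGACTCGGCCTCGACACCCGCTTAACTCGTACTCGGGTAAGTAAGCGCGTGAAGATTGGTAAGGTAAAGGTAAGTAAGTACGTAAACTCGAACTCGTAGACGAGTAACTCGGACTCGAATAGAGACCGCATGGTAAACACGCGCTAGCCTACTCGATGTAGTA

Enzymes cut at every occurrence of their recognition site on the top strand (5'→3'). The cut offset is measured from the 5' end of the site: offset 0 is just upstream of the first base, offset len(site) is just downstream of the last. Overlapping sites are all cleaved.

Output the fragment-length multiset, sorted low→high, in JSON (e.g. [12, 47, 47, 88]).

Site scan:
  DwuI ACTCG/4: at [4, 9, 60, 76, 98, 104, 159, 165, 180, 186, 224] ⇒ [8, 13, 64, 80, 102, 108, 163, 169, 184, 190, 228]
  ZebIX GTAA/1: at [14, 36, 56, 66, 110, 114, 132, 137, 143, 147, 155, 177, 206, 234] ⇒ [15, 37, 57, 67, 111, 115, 133, 138, 144, 148, 156, 178, 207, 235]

All cut coordinates (distinct, sorted): [8, 13, 15, 37, 57, 64, 67, 80, 102, 108, 111, 115, 133, 138, 144, 148, 156, 163, 169, 178, 184, 190, 207, 228, 235]

Fragment lengths:
  8→13: 5 bp
  13→15: 2 bp
  15→37: 22 bp
  37→57: 20 bp
  57→64: 7 bp
  64→67: 3 bp
  67→80: 13 bp
  80→102: 22 bp
  102→108: 6 bp
  108→111: 3 bp
  111→115: 4 bp
  115→133: 18 bp
  133→138: 5 bp
  138→144: 6 bp
  144→148: 4 bp
  148→156: 8 bp
  156→163: 7 bp
  163→169: 6 bp
  169→178: 9 bp
  178→184: 6 bp
  184→190: 6 bp
  190→207: 17 bp
  207→228: 21 bp
  228→235: 7 bp
  235→8 (wrap): 237-235+8 = 10 bp

[2,3,3,4,4,5,5,6,6,6,6,6,7,7,7,8,9,10,13,17,18,20,21,22,22]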